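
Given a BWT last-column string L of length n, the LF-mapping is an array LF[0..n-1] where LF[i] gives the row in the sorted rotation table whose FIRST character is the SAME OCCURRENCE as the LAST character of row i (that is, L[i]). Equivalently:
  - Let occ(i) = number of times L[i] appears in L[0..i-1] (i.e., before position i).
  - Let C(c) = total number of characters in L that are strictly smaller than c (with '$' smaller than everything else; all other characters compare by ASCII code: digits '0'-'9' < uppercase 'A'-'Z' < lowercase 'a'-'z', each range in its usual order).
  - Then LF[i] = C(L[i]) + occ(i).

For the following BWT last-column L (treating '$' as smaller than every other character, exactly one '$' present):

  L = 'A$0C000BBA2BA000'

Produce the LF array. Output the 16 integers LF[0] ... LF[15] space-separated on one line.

Char counts: '$':1, '0':7, '2':1, 'A':3, 'B':3, 'C':1
C (first-col start): C('$')=0, C('0')=1, C('2')=8, C('A')=9, C('B')=12, C('C')=15
L[0]='A': occ=0, LF[0]=C('A')+0=9+0=9
L[1]='$': occ=0, LF[1]=C('$')+0=0+0=0
L[2]='0': occ=0, LF[2]=C('0')+0=1+0=1
L[3]='C': occ=0, LF[3]=C('C')+0=15+0=15
L[4]='0': occ=1, LF[4]=C('0')+1=1+1=2
L[5]='0': occ=2, LF[5]=C('0')+2=1+2=3
L[6]='0': occ=3, LF[6]=C('0')+3=1+3=4
L[7]='B': occ=0, LF[7]=C('B')+0=12+0=12
L[8]='B': occ=1, LF[8]=C('B')+1=12+1=13
L[9]='A': occ=1, LF[9]=C('A')+1=9+1=10
L[10]='2': occ=0, LF[10]=C('2')+0=8+0=8
L[11]='B': occ=2, LF[11]=C('B')+2=12+2=14
L[12]='A': occ=2, LF[12]=C('A')+2=9+2=11
L[13]='0': occ=4, LF[13]=C('0')+4=1+4=5
L[14]='0': occ=5, LF[14]=C('0')+5=1+5=6
L[15]='0': occ=6, LF[15]=C('0')+6=1+6=7

Answer: 9 0 1 15 2 3 4 12 13 10 8 14 11 5 6 7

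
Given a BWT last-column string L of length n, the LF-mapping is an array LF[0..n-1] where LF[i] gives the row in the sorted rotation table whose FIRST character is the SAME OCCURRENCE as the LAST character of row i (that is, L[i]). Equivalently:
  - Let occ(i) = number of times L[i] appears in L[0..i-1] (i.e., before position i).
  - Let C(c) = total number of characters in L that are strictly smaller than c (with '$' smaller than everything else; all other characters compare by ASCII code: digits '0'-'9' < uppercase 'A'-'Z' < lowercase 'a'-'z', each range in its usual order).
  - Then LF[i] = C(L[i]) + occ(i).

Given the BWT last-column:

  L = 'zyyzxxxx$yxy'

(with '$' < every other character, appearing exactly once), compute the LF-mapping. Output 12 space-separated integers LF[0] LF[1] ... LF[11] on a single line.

Char counts: '$':1, 'x':5, 'y':4, 'z':2
C (first-col start): C('$')=0, C('x')=1, C('y')=6, C('z')=10
L[0]='z': occ=0, LF[0]=C('z')+0=10+0=10
L[1]='y': occ=0, LF[1]=C('y')+0=6+0=6
L[2]='y': occ=1, LF[2]=C('y')+1=6+1=7
L[3]='z': occ=1, LF[3]=C('z')+1=10+1=11
L[4]='x': occ=0, LF[4]=C('x')+0=1+0=1
L[5]='x': occ=1, LF[5]=C('x')+1=1+1=2
L[6]='x': occ=2, LF[6]=C('x')+2=1+2=3
L[7]='x': occ=3, LF[7]=C('x')+3=1+3=4
L[8]='$': occ=0, LF[8]=C('$')+0=0+0=0
L[9]='y': occ=2, LF[9]=C('y')+2=6+2=8
L[10]='x': occ=4, LF[10]=C('x')+4=1+4=5
L[11]='y': occ=3, LF[11]=C('y')+3=6+3=9

Answer: 10 6 7 11 1 2 3 4 0 8 5 9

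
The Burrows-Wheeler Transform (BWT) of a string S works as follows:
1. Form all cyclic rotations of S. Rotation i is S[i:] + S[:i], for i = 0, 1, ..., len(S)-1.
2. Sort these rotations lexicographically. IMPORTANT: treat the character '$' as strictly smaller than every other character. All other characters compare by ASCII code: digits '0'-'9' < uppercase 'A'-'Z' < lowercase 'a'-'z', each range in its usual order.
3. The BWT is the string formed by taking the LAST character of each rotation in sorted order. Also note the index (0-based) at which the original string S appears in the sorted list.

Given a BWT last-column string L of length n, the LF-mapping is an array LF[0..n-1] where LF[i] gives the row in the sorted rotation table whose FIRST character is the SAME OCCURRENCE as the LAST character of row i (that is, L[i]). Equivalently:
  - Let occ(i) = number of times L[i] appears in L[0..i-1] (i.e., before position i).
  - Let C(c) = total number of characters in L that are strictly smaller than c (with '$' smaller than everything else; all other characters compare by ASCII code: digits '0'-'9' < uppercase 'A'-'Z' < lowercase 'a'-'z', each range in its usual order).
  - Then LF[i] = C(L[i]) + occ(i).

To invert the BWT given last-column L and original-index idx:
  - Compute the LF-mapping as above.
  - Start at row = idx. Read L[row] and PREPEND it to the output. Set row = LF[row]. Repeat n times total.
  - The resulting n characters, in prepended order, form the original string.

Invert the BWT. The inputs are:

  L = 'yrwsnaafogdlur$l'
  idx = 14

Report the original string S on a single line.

Answer: walrusdragonfly$

Derivation:
LF mapping: 15 10 14 12 8 1 2 4 9 5 3 6 13 11 0 7
Walk LF starting at row 14, prepending L[row]:
  step 1: row=14, L[14]='$', prepend. Next row=LF[14]=0
  step 2: row=0, L[0]='y', prepend. Next row=LF[0]=15
  step 3: row=15, L[15]='l', prepend. Next row=LF[15]=7
  step 4: row=7, L[7]='f', prepend. Next row=LF[7]=4
  step 5: row=4, L[4]='n', prepend. Next row=LF[4]=8
  step 6: row=8, L[8]='o', prepend. Next row=LF[8]=9
  step 7: row=9, L[9]='g', prepend. Next row=LF[9]=5
  step 8: row=5, L[5]='a', prepend. Next row=LF[5]=1
  step 9: row=1, L[1]='r', prepend. Next row=LF[1]=10
  step 10: row=10, L[10]='d', prepend. Next row=LF[10]=3
  step 11: row=3, L[3]='s', prepend. Next row=LF[3]=12
  step 12: row=12, L[12]='u', prepend. Next row=LF[12]=13
  step 13: row=13, L[13]='r', prepend. Next row=LF[13]=11
  step 14: row=11, L[11]='l', prepend. Next row=LF[11]=6
  step 15: row=6, L[6]='a', prepend. Next row=LF[6]=2
  step 16: row=2, L[2]='w', prepend. Next row=LF[2]=14
Reversed output: walrusdragonfly$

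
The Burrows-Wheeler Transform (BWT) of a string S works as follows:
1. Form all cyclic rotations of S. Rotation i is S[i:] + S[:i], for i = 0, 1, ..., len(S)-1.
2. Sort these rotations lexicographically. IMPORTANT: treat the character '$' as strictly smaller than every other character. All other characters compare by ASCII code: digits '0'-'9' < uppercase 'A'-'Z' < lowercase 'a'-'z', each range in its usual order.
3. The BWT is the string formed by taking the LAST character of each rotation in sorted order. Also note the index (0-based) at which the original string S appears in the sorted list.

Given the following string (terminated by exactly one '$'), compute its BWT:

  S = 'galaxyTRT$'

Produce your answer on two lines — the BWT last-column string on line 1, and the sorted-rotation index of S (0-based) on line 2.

All 10 rotations (rotation i = S[i:]+S[:i]):
  rot[0] = galaxyTRT$
  rot[1] = alaxyTRT$g
  rot[2] = laxyTRT$ga
  rot[3] = axyTRT$gal
  rot[4] = xyTRT$gala
  rot[5] = yTRT$galax
  rot[6] = TRT$galaxy
  rot[7] = RT$galaxyT
  rot[8] = T$galaxyTR
  rot[9] = $galaxyTRT
Sorted (with $ < everything):
  sorted[0] = $galaxyTRT  (last char: 'T')
  sorted[1] = RT$galaxyT  (last char: 'T')
  sorted[2] = T$galaxyTR  (last char: 'R')
  sorted[3] = TRT$galaxy  (last char: 'y')
  sorted[4] = alaxyTRT$g  (last char: 'g')
  sorted[5] = axyTRT$gal  (last char: 'l')
  sorted[6] = galaxyTRT$  (last char: '$')
  sorted[7] = laxyTRT$ga  (last char: 'a')
  sorted[8] = xyTRT$gala  (last char: 'a')
  sorted[9] = yTRT$galax  (last char: 'x')
Last column: TTRygl$aax
Original string S is at sorted index 6

Answer: TTRygl$aax
6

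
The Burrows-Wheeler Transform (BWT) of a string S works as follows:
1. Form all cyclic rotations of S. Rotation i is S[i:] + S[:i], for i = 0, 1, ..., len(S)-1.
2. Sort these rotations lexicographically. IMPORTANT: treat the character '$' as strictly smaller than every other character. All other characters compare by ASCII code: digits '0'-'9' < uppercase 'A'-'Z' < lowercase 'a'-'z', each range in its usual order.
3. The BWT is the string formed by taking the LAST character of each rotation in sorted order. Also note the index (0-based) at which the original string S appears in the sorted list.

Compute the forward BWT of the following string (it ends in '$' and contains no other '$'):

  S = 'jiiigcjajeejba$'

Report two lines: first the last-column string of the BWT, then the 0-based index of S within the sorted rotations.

All 15 rotations (rotation i = S[i:]+S[:i]):
  rot[0] = jiiigcjajeejba$
  rot[1] = iiigcjajeejba$j
  rot[2] = iigcjajeejba$ji
  rot[3] = igcjajeejba$jii
  rot[4] = gcjajeejba$jiii
  rot[5] = cjajeejba$jiiig
  rot[6] = jajeejba$jiiigc
  rot[7] = ajeejba$jiiigcj
  rot[8] = jeejba$jiiigcja
  rot[9] = eejba$jiiigcjaj
  rot[10] = ejba$jiiigcjaje
  rot[11] = jba$jiiigcjajee
  rot[12] = ba$jiiigcjajeej
  rot[13] = a$jiiigcjajeejb
  rot[14] = $jiiigcjajeejba
Sorted (with $ < everything):
  sorted[0] = $jiiigcjajeejba  (last char: 'a')
  sorted[1] = a$jiiigcjajeejb  (last char: 'b')
  sorted[2] = ajeejba$jiiigcj  (last char: 'j')
  sorted[3] = ba$jiiigcjajeej  (last char: 'j')
  sorted[4] = cjajeejba$jiiig  (last char: 'g')
  sorted[5] = eejba$jiiigcjaj  (last char: 'j')
  sorted[6] = ejba$jiiigcjaje  (last char: 'e')
  sorted[7] = gcjajeejba$jiii  (last char: 'i')
  sorted[8] = igcjajeejba$jii  (last char: 'i')
  sorted[9] = iigcjajeejba$ji  (last char: 'i')
  sorted[10] = iiigcjajeejba$j  (last char: 'j')
  sorted[11] = jajeejba$jiiigc  (last char: 'c')
  sorted[12] = jba$jiiigcjajee  (last char: 'e')
  sorted[13] = jeejba$jiiigcja  (last char: 'a')
  sorted[14] = jiiigcjajeejba$  (last char: '$')
Last column: abjjgjeiiijcea$
Original string S is at sorted index 14

Answer: abjjgjeiiijcea$
14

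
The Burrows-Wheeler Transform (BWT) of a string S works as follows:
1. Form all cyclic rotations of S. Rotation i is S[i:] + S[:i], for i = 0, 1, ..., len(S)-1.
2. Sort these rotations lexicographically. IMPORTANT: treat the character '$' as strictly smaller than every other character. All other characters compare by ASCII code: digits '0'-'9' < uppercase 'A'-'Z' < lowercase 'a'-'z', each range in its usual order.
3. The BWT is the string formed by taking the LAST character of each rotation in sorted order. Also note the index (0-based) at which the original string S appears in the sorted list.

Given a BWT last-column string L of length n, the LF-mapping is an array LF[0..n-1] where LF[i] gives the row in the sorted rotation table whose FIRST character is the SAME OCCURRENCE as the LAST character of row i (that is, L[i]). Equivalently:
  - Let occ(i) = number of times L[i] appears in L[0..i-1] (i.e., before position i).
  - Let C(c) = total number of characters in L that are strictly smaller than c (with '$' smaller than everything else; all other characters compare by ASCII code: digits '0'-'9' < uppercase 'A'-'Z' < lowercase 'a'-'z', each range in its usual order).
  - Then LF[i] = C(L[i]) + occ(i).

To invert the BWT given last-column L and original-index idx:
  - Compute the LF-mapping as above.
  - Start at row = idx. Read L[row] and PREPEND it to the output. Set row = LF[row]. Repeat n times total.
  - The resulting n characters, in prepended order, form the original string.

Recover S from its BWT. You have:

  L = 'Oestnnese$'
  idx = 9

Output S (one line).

Answer: tennesseO$

Derivation:
LF mapping: 1 2 7 9 5 6 3 8 4 0
Walk LF starting at row 9, prepending L[row]:
  step 1: row=9, L[9]='$', prepend. Next row=LF[9]=0
  step 2: row=0, L[0]='O', prepend. Next row=LF[0]=1
  step 3: row=1, L[1]='e', prepend. Next row=LF[1]=2
  step 4: row=2, L[2]='s', prepend. Next row=LF[2]=7
  step 5: row=7, L[7]='s', prepend. Next row=LF[7]=8
  step 6: row=8, L[8]='e', prepend. Next row=LF[8]=4
  step 7: row=4, L[4]='n', prepend. Next row=LF[4]=5
  step 8: row=5, L[5]='n', prepend. Next row=LF[5]=6
  step 9: row=6, L[6]='e', prepend. Next row=LF[6]=3
  step 10: row=3, L[3]='t', prepend. Next row=LF[3]=9
Reversed output: tennesseO$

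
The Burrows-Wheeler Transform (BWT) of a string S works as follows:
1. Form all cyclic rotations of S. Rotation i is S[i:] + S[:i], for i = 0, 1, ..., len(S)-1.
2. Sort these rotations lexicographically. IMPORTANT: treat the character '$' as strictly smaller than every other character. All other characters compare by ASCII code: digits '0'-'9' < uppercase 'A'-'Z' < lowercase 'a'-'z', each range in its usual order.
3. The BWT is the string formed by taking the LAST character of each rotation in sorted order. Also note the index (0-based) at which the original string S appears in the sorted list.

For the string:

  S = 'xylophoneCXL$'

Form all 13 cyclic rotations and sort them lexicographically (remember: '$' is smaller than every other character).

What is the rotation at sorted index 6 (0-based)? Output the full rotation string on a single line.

Answer: lophoneCXL$xy

Derivation:
All 13 rotations (rotation i = S[i:]+S[:i]):
  rot[0] = xylophoneCXL$
  rot[1] = ylophoneCXL$x
  rot[2] = lophoneCXL$xy
  rot[3] = ophoneCXL$xyl
  rot[4] = phoneCXL$xylo
  rot[5] = honeCXL$xylop
  rot[6] = oneCXL$xyloph
  rot[7] = neCXL$xylopho
  rot[8] = eCXL$xylophon
  rot[9] = CXL$xylophone
  rot[10] = XL$xylophoneC
  rot[11] = L$xylophoneCX
  rot[12] = $xylophoneCXL
Sorted (with $ < everything):
  sorted[0] = $xylophoneCXL
  sorted[1] = CXL$xylophone
  sorted[2] = L$xylophoneCX
  sorted[3] = XL$xylophoneC
  sorted[4] = eCXL$xylophon
  sorted[5] = honeCXL$xylop
  sorted[6] = lophoneCXL$xy
  sorted[7] = neCXL$xylopho
  sorted[8] = oneCXL$xyloph
  sorted[9] = ophoneCXL$xyl
  sorted[10] = phoneCXL$xylo
  sorted[11] = xylophoneCXL$
  sorted[12] = ylophoneCXL$x
sorted[6] = lophoneCXL$xy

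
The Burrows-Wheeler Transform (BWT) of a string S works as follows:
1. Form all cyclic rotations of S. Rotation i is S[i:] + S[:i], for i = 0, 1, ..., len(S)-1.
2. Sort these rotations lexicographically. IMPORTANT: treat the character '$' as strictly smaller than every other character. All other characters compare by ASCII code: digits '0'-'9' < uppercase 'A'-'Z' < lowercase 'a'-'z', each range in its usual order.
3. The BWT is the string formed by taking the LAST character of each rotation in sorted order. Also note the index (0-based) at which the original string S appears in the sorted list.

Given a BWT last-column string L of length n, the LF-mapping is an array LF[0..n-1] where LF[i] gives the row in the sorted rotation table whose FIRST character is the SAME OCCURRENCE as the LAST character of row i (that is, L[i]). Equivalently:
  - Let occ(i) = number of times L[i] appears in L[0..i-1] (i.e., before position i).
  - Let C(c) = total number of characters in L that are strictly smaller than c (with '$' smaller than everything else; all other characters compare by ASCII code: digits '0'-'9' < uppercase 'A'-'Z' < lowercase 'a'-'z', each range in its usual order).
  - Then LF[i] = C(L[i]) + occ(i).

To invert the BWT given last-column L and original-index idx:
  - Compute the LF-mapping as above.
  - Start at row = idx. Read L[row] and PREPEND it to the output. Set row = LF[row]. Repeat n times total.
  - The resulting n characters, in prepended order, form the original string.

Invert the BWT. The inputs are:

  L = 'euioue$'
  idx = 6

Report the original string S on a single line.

LF mapping: 1 5 3 4 6 2 0
Walk LF starting at row 6, prepending L[row]:
  step 1: row=6, L[6]='$', prepend. Next row=LF[6]=0
  step 2: row=0, L[0]='e', prepend. Next row=LF[0]=1
  step 3: row=1, L[1]='u', prepend. Next row=LF[1]=5
  step 4: row=5, L[5]='e', prepend. Next row=LF[5]=2
  step 5: row=2, L[2]='i', prepend. Next row=LF[2]=3
  step 6: row=3, L[3]='o', prepend. Next row=LF[3]=4
  step 7: row=4, L[4]='u', prepend. Next row=LF[4]=6
Reversed output: uoieue$

Answer: uoieue$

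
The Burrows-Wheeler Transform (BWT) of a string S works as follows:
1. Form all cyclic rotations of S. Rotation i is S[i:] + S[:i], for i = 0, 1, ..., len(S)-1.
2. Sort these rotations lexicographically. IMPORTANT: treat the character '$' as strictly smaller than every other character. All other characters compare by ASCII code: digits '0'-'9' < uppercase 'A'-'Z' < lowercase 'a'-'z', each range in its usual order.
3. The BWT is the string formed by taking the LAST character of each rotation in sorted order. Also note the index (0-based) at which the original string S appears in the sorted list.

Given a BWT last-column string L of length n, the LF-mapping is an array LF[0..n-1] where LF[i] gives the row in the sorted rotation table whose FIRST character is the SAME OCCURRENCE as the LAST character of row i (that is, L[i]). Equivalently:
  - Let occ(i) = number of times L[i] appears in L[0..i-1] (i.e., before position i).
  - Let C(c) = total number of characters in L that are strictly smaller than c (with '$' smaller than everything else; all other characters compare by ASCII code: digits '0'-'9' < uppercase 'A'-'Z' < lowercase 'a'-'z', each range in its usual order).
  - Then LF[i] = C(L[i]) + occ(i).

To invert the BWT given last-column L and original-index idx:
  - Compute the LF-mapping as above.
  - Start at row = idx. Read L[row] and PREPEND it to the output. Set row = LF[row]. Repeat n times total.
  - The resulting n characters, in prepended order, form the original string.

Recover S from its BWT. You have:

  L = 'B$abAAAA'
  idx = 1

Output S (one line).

Answer: AAbAaAB$

Derivation:
LF mapping: 5 0 6 7 1 2 3 4
Walk LF starting at row 1, prepending L[row]:
  step 1: row=1, L[1]='$', prepend. Next row=LF[1]=0
  step 2: row=0, L[0]='B', prepend. Next row=LF[0]=5
  step 3: row=5, L[5]='A', prepend. Next row=LF[5]=2
  step 4: row=2, L[2]='a', prepend. Next row=LF[2]=6
  step 5: row=6, L[6]='A', prepend. Next row=LF[6]=3
  step 6: row=3, L[3]='b', prepend. Next row=LF[3]=7
  step 7: row=7, L[7]='A', prepend. Next row=LF[7]=4
  step 8: row=4, L[4]='A', prepend. Next row=LF[4]=1
Reversed output: AAbAaAB$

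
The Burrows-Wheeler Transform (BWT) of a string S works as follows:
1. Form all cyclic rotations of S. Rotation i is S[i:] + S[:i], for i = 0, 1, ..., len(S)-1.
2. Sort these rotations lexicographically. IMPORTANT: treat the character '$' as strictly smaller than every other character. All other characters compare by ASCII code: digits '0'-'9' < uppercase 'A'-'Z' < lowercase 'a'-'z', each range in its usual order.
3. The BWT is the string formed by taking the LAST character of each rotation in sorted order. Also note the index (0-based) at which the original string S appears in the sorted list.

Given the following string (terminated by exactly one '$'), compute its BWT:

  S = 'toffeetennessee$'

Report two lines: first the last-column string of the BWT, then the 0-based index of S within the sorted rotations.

All 16 rotations (rotation i = S[i:]+S[:i]):
  rot[0] = toffeetennessee$
  rot[1] = offeetennessee$t
  rot[2] = ffeetennessee$to
  rot[3] = feetennessee$tof
  rot[4] = eetennessee$toff
  rot[5] = etennessee$toffe
  rot[6] = tennessee$toffee
  rot[7] = ennessee$toffeet
  rot[8] = nnessee$toffeete
  rot[9] = nessee$toffeeten
  rot[10] = essee$toffeetenn
  rot[11] = ssee$toffeetenne
  rot[12] = see$toffeetennes
  rot[13] = ee$toffeetenness
  rot[14] = e$toffeetennesse
  rot[15] = $toffeetennessee
Sorted (with $ < everything):
  sorted[0] = $toffeetennessee  (last char: 'e')
  sorted[1] = e$toffeetennesse  (last char: 'e')
  sorted[2] = ee$toffeetenness  (last char: 's')
  sorted[3] = eetennessee$toff  (last char: 'f')
  sorted[4] = ennessee$toffeet  (last char: 't')
  sorted[5] = essee$toffeetenn  (last char: 'n')
  sorted[6] = etennessee$toffe  (last char: 'e')
  sorted[7] = feetennessee$tof  (last char: 'f')
  sorted[8] = ffeetennessee$to  (last char: 'o')
  sorted[9] = nessee$toffeeten  (last char: 'n')
  sorted[10] = nnessee$toffeete  (last char: 'e')
  sorted[11] = offeetennessee$t  (last char: 't')
  sorted[12] = see$toffeetennes  (last char: 's')
  sorted[13] = ssee$toffeetenne  (last char: 'e')
  sorted[14] = tennessee$toffee  (last char: 'e')
  sorted[15] = toffeetennessee$  (last char: '$')
Last column: eesftnefonetsee$
Original string S is at sorted index 15

Answer: eesftnefonetsee$
15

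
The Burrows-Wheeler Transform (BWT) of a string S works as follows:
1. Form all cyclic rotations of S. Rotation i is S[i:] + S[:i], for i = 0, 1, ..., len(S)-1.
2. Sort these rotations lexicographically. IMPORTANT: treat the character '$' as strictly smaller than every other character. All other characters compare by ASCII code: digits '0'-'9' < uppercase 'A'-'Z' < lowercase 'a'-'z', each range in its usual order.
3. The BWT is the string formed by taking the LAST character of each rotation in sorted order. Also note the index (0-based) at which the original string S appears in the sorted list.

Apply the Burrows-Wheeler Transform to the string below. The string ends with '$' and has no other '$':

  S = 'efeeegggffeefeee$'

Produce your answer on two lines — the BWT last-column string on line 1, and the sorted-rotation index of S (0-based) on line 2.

Answer: eeefffee$eeefggge
8

Derivation:
All 17 rotations (rotation i = S[i:]+S[:i]):
  rot[0] = efeeegggffeefeee$
  rot[1] = feeegggffeefeee$e
  rot[2] = eeegggffeefeee$ef
  rot[3] = eegggffeefeee$efe
  rot[4] = egggffeefeee$efee
  rot[5] = gggffeefeee$efeee
  rot[6] = ggffeefeee$efeeeg
  rot[7] = gffeefeee$efeeegg
  rot[8] = ffeefeee$efeeeggg
  rot[9] = feefeee$efeeegggf
  rot[10] = eefeee$efeeegggff
  rot[11] = efeee$efeeegggffe
  rot[12] = feee$efeeegggffee
  rot[13] = eee$efeeegggffeef
  rot[14] = ee$efeeegggffeefe
  rot[15] = e$efeeegggffeefee
  rot[16] = $efeeegggffeefeee
Sorted (with $ < everything):
  sorted[0] = $efeeegggffeefeee  (last char: 'e')
  sorted[1] = e$efeeegggffeefee  (last char: 'e')
  sorted[2] = ee$efeeegggffeefe  (last char: 'e')
  sorted[3] = eee$efeeegggffeef  (last char: 'f')
  sorted[4] = eeegggffeefeee$ef  (last char: 'f')
  sorted[5] = eefeee$efeeegggff  (last char: 'f')
  sorted[6] = eegggffeefeee$efe  (last char: 'e')
  sorted[7] = efeee$efeeegggffe  (last char: 'e')
  sorted[8] = efeeegggffeefeee$  (last char: '$')
  sorted[9] = egggffeefeee$efee  (last char: 'e')
  sorted[10] = feee$efeeegggffee  (last char: 'e')
  sorted[11] = feeegggffeefeee$e  (last char: 'e')
  sorted[12] = feefeee$efeeegggf  (last char: 'f')
  sorted[13] = ffeefeee$efeeeggg  (last char: 'g')
  sorted[14] = gffeefeee$efeeegg  (last char: 'g')
  sorted[15] = ggffeefeee$efeeeg  (last char: 'g')
  sorted[16] = gggffeefeee$efeee  (last char: 'e')
Last column: eeefffee$eeefggge
Original string S is at sorted index 8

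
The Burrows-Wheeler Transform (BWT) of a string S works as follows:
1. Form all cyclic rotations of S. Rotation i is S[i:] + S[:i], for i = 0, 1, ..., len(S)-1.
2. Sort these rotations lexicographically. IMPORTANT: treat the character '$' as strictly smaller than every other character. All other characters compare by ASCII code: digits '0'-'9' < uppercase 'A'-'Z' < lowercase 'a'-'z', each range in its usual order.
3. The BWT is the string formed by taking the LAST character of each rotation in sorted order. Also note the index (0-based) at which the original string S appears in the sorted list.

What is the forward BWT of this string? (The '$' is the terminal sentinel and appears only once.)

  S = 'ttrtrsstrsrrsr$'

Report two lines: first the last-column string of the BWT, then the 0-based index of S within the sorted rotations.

All 15 rotations (rotation i = S[i:]+S[:i]):
  rot[0] = ttrtrsstrsrrsr$
  rot[1] = trtrsstrsrrsr$t
  rot[2] = rtrsstrsrrsr$tt
  rot[3] = trsstrsrrsr$ttr
  rot[4] = rsstrsrrsr$ttrt
  rot[5] = sstrsrrsr$ttrtr
  rot[6] = strsrrsr$ttrtrs
  rot[7] = trsrrsr$ttrtrss
  rot[8] = rsrrsr$ttrtrsst
  rot[9] = srrsr$ttrtrsstr
  rot[10] = rrsr$ttrtrsstrs
  rot[11] = rsr$ttrtrsstrsr
  rot[12] = sr$ttrtrsstrsrr
  rot[13] = r$ttrtrsstrsrrs
  rot[14] = $ttrtrsstrsrrsr
Sorted (with $ < everything):
  sorted[0] = $ttrtrsstrsrrsr  (last char: 'r')
  sorted[1] = r$ttrtrsstrsrrs  (last char: 's')
  sorted[2] = rrsr$ttrtrsstrs  (last char: 's')
  sorted[3] = rsr$ttrtrsstrsr  (last char: 'r')
  sorted[4] = rsrrsr$ttrtrsst  (last char: 't')
  sorted[5] = rsstrsrrsr$ttrt  (last char: 't')
  sorted[6] = rtrsstrsrrsr$tt  (last char: 't')
  sorted[7] = sr$ttrtrsstrsrr  (last char: 'r')
  sorted[8] = srrsr$ttrtrsstr  (last char: 'r')
  sorted[9] = sstrsrrsr$ttrtr  (last char: 'r')
  sorted[10] = strsrrsr$ttrtrs  (last char: 's')
  sorted[11] = trsrrsr$ttrtrss  (last char: 's')
  sorted[12] = trsstrsrrsr$ttr  (last char: 'r')
  sorted[13] = trtrsstrsrrsr$t  (last char: 't')
  sorted[14] = ttrtrsstrsrrsr$  (last char: '$')
Last column: rssrtttrrrssrt$
Original string S is at sorted index 14

Answer: rssrtttrrrssrt$
14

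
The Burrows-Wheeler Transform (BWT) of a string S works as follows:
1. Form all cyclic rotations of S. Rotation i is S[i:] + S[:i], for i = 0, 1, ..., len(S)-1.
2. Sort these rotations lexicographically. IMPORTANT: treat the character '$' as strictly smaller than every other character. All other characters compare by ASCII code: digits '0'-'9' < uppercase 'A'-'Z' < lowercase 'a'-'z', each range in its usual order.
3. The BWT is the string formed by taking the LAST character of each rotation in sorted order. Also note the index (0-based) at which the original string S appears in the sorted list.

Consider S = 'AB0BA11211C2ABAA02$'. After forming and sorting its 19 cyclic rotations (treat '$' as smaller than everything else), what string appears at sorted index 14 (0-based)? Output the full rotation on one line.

All 19 rotations (rotation i = S[i:]+S[:i]):
  rot[0] = AB0BA11211C2ABAA02$
  rot[1] = B0BA11211C2ABAA02$A
  rot[2] = 0BA11211C2ABAA02$AB
  rot[3] = BA11211C2ABAA02$AB0
  rot[4] = A11211C2ABAA02$AB0B
  rot[5] = 11211C2ABAA02$AB0BA
  rot[6] = 1211C2ABAA02$AB0BA1
  rot[7] = 211C2ABAA02$AB0BA11
  rot[8] = 11C2ABAA02$AB0BA112
  rot[9] = 1C2ABAA02$AB0BA1121
  rot[10] = C2ABAA02$AB0BA11211
  rot[11] = 2ABAA02$AB0BA11211C
  rot[12] = ABAA02$AB0BA11211C2
  rot[13] = BAA02$AB0BA11211C2A
  rot[14] = AA02$AB0BA11211C2AB
  rot[15] = A02$AB0BA11211C2ABA
  rot[16] = 02$AB0BA11211C2ABAA
  rot[17] = 2$AB0BA11211C2ABAA0
  rot[18] = $AB0BA11211C2ABAA02
Sorted (with $ < everything):
  sorted[0] = $AB0BA11211C2ABAA02
  sorted[1] = 02$AB0BA11211C2ABAA
  sorted[2] = 0BA11211C2ABAA02$AB
  sorted[3] = 11211C2ABAA02$AB0BA
  sorted[4] = 11C2ABAA02$AB0BA112
  sorted[5] = 1211C2ABAA02$AB0BA1
  sorted[6] = 1C2ABAA02$AB0BA1121
  sorted[7] = 2$AB0BA11211C2ABAA0
  sorted[8] = 211C2ABAA02$AB0BA11
  sorted[9] = 2ABAA02$AB0BA11211C
  sorted[10] = A02$AB0BA11211C2ABA
  sorted[11] = A11211C2ABAA02$AB0B
  sorted[12] = AA02$AB0BA11211C2AB
  sorted[13] = AB0BA11211C2ABAA02$
  sorted[14] = ABAA02$AB0BA11211C2
  sorted[15] = B0BA11211C2ABAA02$A
  sorted[16] = BA11211C2ABAA02$AB0
  sorted[17] = BAA02$AB0BA11211C2A
  sorted[18] = C2ABAA02$AB0BA11211
sorted[14] = ABAA02$AB0BA11211C2

Answer: ABAA02$AB0BA11211C2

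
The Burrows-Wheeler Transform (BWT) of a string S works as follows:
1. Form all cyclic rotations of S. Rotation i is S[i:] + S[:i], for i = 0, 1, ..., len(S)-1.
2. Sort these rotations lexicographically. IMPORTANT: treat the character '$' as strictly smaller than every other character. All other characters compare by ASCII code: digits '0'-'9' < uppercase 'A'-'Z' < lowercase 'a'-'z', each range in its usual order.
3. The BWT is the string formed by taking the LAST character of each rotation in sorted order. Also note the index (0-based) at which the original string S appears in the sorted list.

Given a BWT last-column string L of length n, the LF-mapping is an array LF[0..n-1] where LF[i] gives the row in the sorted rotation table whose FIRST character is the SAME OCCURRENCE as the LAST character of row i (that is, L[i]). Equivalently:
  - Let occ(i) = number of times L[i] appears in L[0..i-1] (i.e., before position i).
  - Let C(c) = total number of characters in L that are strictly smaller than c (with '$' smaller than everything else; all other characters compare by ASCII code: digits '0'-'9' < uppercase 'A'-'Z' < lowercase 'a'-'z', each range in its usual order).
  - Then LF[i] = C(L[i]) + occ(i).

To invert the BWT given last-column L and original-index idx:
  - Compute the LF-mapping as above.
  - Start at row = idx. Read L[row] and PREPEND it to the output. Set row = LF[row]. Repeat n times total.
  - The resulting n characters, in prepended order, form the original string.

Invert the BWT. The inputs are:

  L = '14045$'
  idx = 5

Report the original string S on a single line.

LF mapping: 2 3 1 4 5 0
Walk LF starting at row 5, prepending L[row]:
  step 1: row=5, L[5]='$', prepend. Next row=LF[5]=0
  step 2: row=0, L[0]='1', prepend. Next row=LF[0]=2
  step 3: row=2, L[2]='0', prepend. Next row=LF[2]=1
  step 4: row=1, L[1]='4', prepend. Next row=LF[1]=3
  step 5: row=3, L[3]='4', prepend. Next row=LF[3]=4
  step 6: row=4, L[4]='5', prepend. Next row=LF[4]=5
Reversed output: 54401$

Answer: 54401$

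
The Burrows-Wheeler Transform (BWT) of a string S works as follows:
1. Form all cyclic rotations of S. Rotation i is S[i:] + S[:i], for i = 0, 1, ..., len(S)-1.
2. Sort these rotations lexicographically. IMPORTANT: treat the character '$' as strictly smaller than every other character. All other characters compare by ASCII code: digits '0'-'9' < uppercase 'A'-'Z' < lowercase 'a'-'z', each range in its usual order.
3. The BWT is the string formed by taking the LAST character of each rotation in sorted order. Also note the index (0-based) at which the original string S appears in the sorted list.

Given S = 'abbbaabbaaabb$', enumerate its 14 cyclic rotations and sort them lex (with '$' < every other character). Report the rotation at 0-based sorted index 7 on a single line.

All 14 rotations (rotation i = S[i:]+S[:i]):
  rot[0] = abbbaabbaaabb$
  rot[1] = bbbaabbaaabb$a
  rot[2] = bbaabbaaabb$ab
  rot[3] = baabbaaabb$abb
  rot[4] = aabbaaabb$abbb
  rot[5] = abbaaabb$abbba
  rot[6] = bbaaabb$abbbaa
  rot[7] = baaabb$abbbaab
  rot[8] = aaabb$abbbaabb
  rot[9] = aabb$abbbaabba
  rot[10] = abb$abbbaabbaa
  rot[11] = bb$abbbaabbaaa
  rot[12] = b$abbbaabbaaab
  rot[13] = $abbbaabbaaabb
Sorted (with $ < everything):
  sorted[0] = $abbbaabbaaabb
  sorted[1] = aaabb$abbbaabb
  sorted[2] = aabb$abbbaabba
  sorted[3] = aabbaaabb$abbb
  sorted[4] = abb$abbbaabbaa
  sorted[5] = abbaaabb$abbba
  sorted[6] = abbbaabbaaabb$
  sorted[7] = b$abbbaabbaaab
  sorted[8] = baaabb$abbbaab
  sorted[9] = baabbaaabb$abb
  sorted[10] = bb$abbbaabbaaa
  sorted[11] = bbaaabb$abbbaa
  sorted[12] = bbaabbaaabb$ab
  sorted[13] = bbbaabbaaabb$a
sorted[7] = b$abbbaabbaaab

Answer: b$abbbaabbaaab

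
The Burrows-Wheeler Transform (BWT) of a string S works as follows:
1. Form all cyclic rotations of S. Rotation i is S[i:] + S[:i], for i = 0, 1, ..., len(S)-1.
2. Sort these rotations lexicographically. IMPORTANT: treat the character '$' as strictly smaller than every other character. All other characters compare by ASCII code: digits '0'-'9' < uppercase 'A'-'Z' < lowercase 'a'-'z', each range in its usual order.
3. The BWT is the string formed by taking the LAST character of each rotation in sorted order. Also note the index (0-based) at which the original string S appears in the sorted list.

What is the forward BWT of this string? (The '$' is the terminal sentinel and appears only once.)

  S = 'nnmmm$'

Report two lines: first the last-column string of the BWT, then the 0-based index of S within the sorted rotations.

Answer: mmmnn$
5

Derivation:
All 6 rotations (rotation i = S[i:]+S[:i]):
  rot[0] = nnmmm$
  rot[1] = nmmm$n
  rot[2] = mmm$nn
  rot[3] = mm$nnm
  rot[4] = m$nnmm
  rot[5] = $nnmmm
Sorted (with $ < everything):
  sorted[0] = $nnmmm  (last char: 'm')
  sorted[1] = m$nnmm  (last char: 'm')
  sorted[2] = mm$nnm  (last char: 'm')
  sorted[3] = mmm$nn  (last char: 'n')
  sorted[4] = nmmm$n  (last char: 'n')
  sorted[5] = nnmmm$  (last char: '$')
Last column: mmmnn$
Original string S is at sorted index 5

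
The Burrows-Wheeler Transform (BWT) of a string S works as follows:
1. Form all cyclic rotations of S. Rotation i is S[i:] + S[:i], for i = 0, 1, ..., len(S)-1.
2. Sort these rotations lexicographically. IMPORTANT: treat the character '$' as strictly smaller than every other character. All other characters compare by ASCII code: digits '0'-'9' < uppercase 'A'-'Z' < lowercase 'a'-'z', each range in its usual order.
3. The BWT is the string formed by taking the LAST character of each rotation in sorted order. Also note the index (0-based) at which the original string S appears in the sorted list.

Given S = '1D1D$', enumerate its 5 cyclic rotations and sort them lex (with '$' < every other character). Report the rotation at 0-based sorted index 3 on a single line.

Answer: D$1D1

Derivation:
All 5 rotations (rotation i = S[i:]+S[:i]):
  rot[0] = 1D1D$
  rot[1] = D1D$1
  rot[2] = 1D$1D
  rot[3] = D$1D1
  rot[4] = $1D1D
Sorted (with $ < everything):
  sorted[0] = $1D1D
  sorted[1] = 1D$1D
  sorted[2] = 1D1D$
  sorted[3] = D$1D1
  sorted[4] = D1D$1
sorted[3] = D$1D1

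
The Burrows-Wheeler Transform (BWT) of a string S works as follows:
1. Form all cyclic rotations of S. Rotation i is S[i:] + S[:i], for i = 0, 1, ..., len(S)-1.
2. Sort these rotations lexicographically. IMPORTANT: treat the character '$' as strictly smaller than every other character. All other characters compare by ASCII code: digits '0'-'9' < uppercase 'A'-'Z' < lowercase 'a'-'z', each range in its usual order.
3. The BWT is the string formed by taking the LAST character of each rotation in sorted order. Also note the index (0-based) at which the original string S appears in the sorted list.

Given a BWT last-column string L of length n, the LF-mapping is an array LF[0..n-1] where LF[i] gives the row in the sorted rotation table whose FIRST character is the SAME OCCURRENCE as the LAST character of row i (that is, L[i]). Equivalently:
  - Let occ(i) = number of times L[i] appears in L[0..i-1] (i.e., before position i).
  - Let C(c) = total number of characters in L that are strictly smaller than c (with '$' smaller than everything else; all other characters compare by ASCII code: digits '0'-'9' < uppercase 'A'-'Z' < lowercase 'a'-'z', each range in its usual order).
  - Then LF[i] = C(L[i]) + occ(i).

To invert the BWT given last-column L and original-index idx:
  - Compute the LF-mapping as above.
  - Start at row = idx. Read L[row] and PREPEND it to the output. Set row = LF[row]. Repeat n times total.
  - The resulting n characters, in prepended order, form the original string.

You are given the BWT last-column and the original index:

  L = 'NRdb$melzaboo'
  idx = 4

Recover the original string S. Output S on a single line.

Answer: bamboozledRN$

Derivation:
LF mapping: 1 2 6 4 0 9 7 8 12 3 5 10 11
Walk LF starting at row 4, prepending L[row]:
  step 1: row=4, L[4]='$', prepend. Next row=LF[4]=0
  step 2: row=0, L[0]='N', prepend. Next row=LF[0]=1
  step 3: row=1, L[1]='R', prepend. Next row=LF[1]=2
  step 4: row=2, L[2]='d', prepend. Next row=LF[2]=6
  step 5: row=6, L[6]='e', prepend. Next row=LF[6]=7
  step 6: row=7, L[7]='l', prepend. Next row=LF[7]=8
  step 7: row=8, L[8]='z', prepend. Next row=LF[8]=12
  step 8: row=12, L[12]='o', prepend. Next row=LF[12]=11
  step 9: row=11, L[11]='o', prepend. Next row=LF[11]=10
  step 10: row=10, L[10]='b', prepend. Next row=LF[10]=5
  step 11: row=5, L[5]='m', prepend. Next row=LF[5]=9
  step 12: row=9, L[9]='a', prepend. Next row=LF[9]=3
  step 13: row=3, L[3]='b', prepend. Next row=LF[3]=4
Reversed output: bamboozledRN$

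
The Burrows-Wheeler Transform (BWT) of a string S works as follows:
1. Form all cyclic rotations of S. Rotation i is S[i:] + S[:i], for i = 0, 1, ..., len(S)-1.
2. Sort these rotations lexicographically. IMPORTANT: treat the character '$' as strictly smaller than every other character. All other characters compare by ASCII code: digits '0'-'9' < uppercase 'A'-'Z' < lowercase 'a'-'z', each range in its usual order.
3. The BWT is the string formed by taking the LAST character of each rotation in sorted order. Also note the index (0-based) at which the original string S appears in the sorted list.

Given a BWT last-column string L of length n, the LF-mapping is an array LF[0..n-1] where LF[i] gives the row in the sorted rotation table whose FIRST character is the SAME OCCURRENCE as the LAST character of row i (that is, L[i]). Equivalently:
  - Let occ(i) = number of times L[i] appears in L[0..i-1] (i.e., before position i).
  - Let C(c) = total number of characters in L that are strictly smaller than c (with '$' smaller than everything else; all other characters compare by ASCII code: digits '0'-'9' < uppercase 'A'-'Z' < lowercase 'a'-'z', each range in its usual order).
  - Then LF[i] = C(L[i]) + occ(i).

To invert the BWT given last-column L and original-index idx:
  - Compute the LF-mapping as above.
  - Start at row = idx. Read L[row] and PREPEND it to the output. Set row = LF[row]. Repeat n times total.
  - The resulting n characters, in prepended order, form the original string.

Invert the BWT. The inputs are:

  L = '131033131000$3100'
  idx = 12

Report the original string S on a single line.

LF mapping: 7 12 8 1 13 14 9 15 10 2 3 4 0 16 11 5 6
Walk LF starting at row 12, prepending L[row]:
  step 1: row=12, L[12]='$', prepend. Next row=LF[12]=0
  step 2: row=0, L[0]='1', prepend. Next row=LF[0]=7
  step 3: row=7, L[7]='3', prepend. Next row=LF[7]=15
  step 4: row=15, L[15]='0', prepend. Next row=LF[15]=5
  step 5: row=5, L[5]='3', prepend. Next row=LF[5]=14
  step 6: row=14, L[14]='1', prepend. Next row=LF[14]=11
  step 7: row=11, L[11]='0', prepend. Next row=LF[11]=4
  step 8: row=4, L[4]='3', prepend. Next row=LF[4]=13
  step 9: row=13, L[13]='3', prepend. Next row=LF[13]=16
  step 10: row=16, L[16]='0', prepend. Next row=LF[16]=6
  step 11: row=6, L[6]='1', prepend. Next row=LF[6]=9
  step 12: row=9, L[9]='0', prepend. Next row=LF[9]=2
  step 13: row=2, L[2]='1', prepend. Next row=LF[2]=8
  step 14: row=8, L[8]='1', prepend. Next row=LF[8]=10
  step 15: row=10, L[10]='0', prepend. Next row=LF[10]=3
  step 16: row=3, L[3]='0', prepend. Next row=LF[3]=1
  step 17: row=1, L[1]='3', prepend. Next row=LF[1]=12
Reversed output: 3001101033013031$

Answer: 3001101033013031$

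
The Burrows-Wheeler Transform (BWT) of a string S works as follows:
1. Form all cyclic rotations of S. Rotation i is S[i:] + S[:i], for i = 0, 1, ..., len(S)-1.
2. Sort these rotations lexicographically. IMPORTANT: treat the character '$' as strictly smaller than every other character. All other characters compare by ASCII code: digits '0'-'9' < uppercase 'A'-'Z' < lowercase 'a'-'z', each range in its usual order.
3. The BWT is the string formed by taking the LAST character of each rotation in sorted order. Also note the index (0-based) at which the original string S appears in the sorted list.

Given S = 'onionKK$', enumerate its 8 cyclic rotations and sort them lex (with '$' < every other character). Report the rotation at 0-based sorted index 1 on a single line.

Answer: K$onionK

Derivation:
All 8 rotations (rotation i = S[i:]+S[:i]):
  rot[0] = onionKK$
  rot[1] = nionKK$o
  rot[2] = ionKK$on
  rot[3] = onKK$oni
  rot[4] = nKK$onio
  rot[5] = KK$onion
  rot[6] = K$onionK
  rot[7] = $onionKK
Sorted (with $ < everything):
  sorted[0] = $onionKK
  sorted[1] = K$onionK
  sorted[2] = KK$onion
  sorted[3] = ionKK$on
  sorted[4] = nKK$onio
  sorted[5] = nionKK$o
  sorted[6] = onKK$oni
  sorted[7] = onionKK$
sorted[1] = K$onionK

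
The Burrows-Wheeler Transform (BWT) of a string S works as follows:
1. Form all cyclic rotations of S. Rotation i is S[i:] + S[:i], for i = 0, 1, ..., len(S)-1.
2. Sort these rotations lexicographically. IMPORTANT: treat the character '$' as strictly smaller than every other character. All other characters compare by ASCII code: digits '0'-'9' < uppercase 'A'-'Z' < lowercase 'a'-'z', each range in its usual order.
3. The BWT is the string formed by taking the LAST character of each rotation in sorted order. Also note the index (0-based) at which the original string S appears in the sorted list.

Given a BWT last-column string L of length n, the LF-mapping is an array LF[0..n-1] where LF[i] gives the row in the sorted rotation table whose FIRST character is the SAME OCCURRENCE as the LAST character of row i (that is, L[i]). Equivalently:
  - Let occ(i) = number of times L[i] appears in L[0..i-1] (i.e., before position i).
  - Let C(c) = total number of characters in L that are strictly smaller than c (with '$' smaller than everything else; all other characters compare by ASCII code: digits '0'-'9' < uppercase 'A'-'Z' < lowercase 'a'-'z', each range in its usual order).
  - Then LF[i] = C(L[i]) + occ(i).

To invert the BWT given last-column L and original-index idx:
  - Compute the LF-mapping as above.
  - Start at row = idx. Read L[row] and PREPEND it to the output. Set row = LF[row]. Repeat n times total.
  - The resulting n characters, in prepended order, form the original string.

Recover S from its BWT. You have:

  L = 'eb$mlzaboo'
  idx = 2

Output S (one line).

Answer: bamboozle$

Derivation:
LF mapping: 4 2 0 6 5 9 1 3 7 8
Walk LF starting at row 2, prepending L[row]:
  step 1: row=2, L[2]='$', prepend. Next row=LF[2]=0
  step 2: row=0, L[0]='e', prepend. Next row=LF[0]=4
  step 3: row=4, L[4]='l', prepend. Next row=LF[4]=5
  step 4: row=5, L[5]='z', prepend. Next row=LF[5]=9
  step 5: row=9, L[9]='o', prepend. Next row=LF[9]=8
  step 6: row=8, L[8]='o', prepend. Next row=LF[8]=7
  step 7: row=7, L[7]='b', prepend. Next row=LF[7]=3
  step 8: row=3, L[3]='m', prepend. Next row=LF[3]=6
  step 9: row=6, L[6]='a', prepend. Next row=LF[6]=1
  step 10: row=1, L[1]='b', prepend. Next row=LF[1]=2
Reversed output: bamboozle$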